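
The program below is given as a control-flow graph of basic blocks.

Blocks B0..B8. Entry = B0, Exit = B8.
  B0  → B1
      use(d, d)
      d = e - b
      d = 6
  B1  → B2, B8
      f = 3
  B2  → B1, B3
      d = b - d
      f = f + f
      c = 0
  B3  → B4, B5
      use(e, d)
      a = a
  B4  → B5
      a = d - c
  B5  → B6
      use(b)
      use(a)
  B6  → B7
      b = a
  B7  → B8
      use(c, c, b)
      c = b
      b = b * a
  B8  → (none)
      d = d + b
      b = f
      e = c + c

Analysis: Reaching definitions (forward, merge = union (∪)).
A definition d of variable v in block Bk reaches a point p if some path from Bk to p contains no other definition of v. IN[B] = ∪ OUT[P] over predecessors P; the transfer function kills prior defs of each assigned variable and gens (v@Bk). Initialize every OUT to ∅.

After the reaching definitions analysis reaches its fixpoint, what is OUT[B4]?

Answer: {a@B4, c@B2, d@B2, f@B2}

Derivation:
Fixpoint table:
  B0: | IN={} | OUT={d@B0}
  B1: | IN={c@B2, d@B0, d@B2, f@B2} | OUT={c@B2, d@B0, d@B2, f@B1}
  B2: | IN={c@B2, d@B0, d@B2, f@B1} | OUT={c@B2, d@B2, f@B2}
  B3: | IN={c@B2, d@B2, f@B2} | OUT={a@B3, c@B2, d@B2, f@B2}
  B4: | IN={a@B3, c@B2, d@B2, f@B2} | OUT={a@B4, c@B2, d@B2, f@B2}
  B5: | IN={a@B3, a@B4, c@B2, d@B2, f@B2} | OUT={a@B3, a@B4, c@B2, d@B2, f@B2}
  B6: | IN={a@B3, a@B4, c@B2, d@B2, f@B2} | OUT={a@B3, a@B4, b@B6, c@B2, d@B2, f@B2}
  B7: | IN={a@B3, a@B4, b@B6, c@B2, d@B2, f@B2} | OUT={a@B3, a@B4, b@B7, c@B7, d@B2, f@B2}
  B8: | IN={a@B3, a@B4, b@B7, c@B2, c@B7, d@B0, d@B2, f@B1, f@B2} | OUT={a@B3, a@B4, b@B8, c@B2, c@B7, d@B8, e@B8, f@B1, f@B2}

Merge at B4: IN[B4] = OUT[B3] = {a@B3, c@B2, d@B2, f@B2}
Applying B4's transfer function to that IN value gives OUT[B4] (row B4 above).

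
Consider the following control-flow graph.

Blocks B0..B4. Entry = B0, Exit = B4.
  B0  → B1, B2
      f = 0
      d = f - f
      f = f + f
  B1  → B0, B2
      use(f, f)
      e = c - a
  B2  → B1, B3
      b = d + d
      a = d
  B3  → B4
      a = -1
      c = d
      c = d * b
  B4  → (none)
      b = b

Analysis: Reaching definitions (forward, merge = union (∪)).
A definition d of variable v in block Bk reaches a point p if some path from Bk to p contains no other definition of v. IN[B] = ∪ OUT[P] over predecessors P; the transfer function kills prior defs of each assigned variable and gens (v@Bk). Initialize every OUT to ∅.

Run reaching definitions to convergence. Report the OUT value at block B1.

Converged values:
  B0:   IN={a@B2, b@B2, d@B0, e@B1, f@B0}   OUT={a@B2, b@B2, d@B0, e@B1, f@B0}
  B1:   IN={a@B2, b@B2, d@B0, e@B1, f@B0}   OUT={a@B2, b@B2, d@B0, e@B1, f@B0}
  B2:   IN={a@B2, b@B2, d@B0, e@B1, f@B0}   OUT={a@B2, b@B2, d@B0, e@B1, f@B0}
  B3:   IN={a@B2, b@B2, d@B0, e@B1, f@B0}   OUT={a@B3, b@B2, c@B3, d@B0, e@B1, f@B0}
  B4:   IN={a@B3, b@B2, c@B3, d@B0, e@B1, f@B0}   OUT={a@B3, b@B4, c@B3, d@B0, e@B1, f@B0}

Merge at B1: IN[B1] = OUT[B0] ⊔ OUT[B2] = {a@B2, b@B2, d@B0, e@B1, f@B0}
Applying B1's transfer function to that IN value gives OUT[B1] (row B1 above).

Answer: {a@B2, b@B2, d@B0, e@B1, f@B0}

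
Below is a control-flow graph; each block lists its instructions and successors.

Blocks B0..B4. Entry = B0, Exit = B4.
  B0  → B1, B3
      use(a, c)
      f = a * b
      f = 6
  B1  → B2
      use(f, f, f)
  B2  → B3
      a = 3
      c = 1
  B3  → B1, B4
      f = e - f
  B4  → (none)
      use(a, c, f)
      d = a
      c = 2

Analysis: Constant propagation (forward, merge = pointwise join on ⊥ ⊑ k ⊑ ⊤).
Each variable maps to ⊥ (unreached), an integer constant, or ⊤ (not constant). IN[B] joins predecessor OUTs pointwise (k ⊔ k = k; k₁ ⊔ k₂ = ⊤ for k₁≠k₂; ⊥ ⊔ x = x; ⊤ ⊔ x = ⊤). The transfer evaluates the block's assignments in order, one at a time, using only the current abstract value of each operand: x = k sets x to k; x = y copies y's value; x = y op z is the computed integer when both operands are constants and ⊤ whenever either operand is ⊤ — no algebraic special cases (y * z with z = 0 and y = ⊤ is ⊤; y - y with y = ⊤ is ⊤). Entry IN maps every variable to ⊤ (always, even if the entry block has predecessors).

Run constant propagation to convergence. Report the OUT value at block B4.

Answer: {a: ⊤, b: ⊤, c: 2, d: ⊤, e: ⊤, f: ⊤}

Derivation:
Fixpoint table:
  B0:   IN=(all ⊤)   OUT={f:6; rest ⊤}
  B1:   IN=(all ⊤)   OUT=(all ⊤)
  B2:   IN=(all ⊤)   OUT={a:3, c:1; rest ⊤}
  B3:   IN=(all ⊤)   OUT=(all ⊤)
  B4:   IN=(all ⊤)   OUT={c:2; rest ⊤}

Merge at B4: IN[B4] = OUT[B3] = {a: ⊤, b: ⊤, c: ⊤, d: ⊤, e: ⊤, f: ⊤}
Applying B4's transfer function to that IN value gives OUT[B4] (row B4 above).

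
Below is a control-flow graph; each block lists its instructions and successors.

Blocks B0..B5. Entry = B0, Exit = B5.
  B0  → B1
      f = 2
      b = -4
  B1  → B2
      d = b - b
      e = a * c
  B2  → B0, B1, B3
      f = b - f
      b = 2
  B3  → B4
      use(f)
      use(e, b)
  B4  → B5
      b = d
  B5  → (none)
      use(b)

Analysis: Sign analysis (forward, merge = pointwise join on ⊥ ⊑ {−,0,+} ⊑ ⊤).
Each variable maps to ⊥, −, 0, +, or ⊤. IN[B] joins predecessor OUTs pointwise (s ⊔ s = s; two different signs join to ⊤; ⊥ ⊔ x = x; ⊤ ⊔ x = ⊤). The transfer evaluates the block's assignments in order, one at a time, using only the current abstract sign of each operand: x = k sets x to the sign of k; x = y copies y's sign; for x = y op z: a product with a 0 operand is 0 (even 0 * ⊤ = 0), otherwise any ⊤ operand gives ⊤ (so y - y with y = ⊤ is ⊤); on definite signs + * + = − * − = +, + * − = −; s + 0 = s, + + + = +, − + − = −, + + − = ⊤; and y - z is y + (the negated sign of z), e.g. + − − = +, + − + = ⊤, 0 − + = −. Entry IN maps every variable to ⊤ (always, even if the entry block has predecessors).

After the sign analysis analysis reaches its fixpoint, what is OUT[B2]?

Per-block solution:
  B0: | IN=(all ⊤) | OUT={b:-, f:+; rest ⊤}
  B1: | IN=(all ⊤) | OUT=(all ⊤)
  B2: | IN=(all ⊤) | OUT={b:+; rest ⊤}
  B3: | IN={b:+; rest ⊤} | OUT={b:+; rest ⊤}
  B4: | IN={b:+; rest ⊤} | OUT=(all ⊤)
  B5: | IN=(all ⊤) | OUT=(all ⊤)

Merge at B2: IN[B2] = OUT[B1] = {a: ⊤, b: ⊤, c: ⊤, d: ⊤, e: ⊤, f: ⊤}
Applying B2's transfer function to that IN value gives OUT[B2] (row B2 above).

Answer: {a: ⊤, b: +, c: ⊤, d: ⊤, e: ⊤, f: ⊤}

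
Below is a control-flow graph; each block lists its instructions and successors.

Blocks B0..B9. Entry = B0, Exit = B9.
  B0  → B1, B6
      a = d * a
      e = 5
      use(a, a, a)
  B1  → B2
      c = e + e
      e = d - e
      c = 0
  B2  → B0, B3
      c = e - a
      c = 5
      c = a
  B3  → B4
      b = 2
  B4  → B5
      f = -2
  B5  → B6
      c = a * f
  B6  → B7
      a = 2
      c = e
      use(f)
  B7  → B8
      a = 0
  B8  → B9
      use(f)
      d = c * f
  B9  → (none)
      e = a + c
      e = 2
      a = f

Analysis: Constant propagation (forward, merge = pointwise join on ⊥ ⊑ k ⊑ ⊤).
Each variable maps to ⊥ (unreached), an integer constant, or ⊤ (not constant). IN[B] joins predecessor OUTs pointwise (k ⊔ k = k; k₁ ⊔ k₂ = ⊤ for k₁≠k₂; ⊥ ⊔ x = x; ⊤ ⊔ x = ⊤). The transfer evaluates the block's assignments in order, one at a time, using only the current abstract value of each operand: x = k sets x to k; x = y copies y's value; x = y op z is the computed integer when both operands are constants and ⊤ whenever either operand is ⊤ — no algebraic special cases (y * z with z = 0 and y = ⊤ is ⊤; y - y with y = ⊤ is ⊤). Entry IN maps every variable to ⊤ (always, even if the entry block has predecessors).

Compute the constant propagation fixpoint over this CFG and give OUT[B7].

Answer: {a: 0, b: ⊤, c: ⊤, d: ⊤, e: ⊤, f: ⊤}

Trace:
Converged values:
  B0:  IN=(all ⊤)  OUT={e:5; rest ⊤}
  B1:  IN={e:5; rest ⊤}  OUT={c:0; rest ⊤}
  B2:  IN={c:0; rest ⊤}  OUT=(all ⊤)
  B3:  IN=(all ⊤)  OUT={b:2; rest ⊤}
  B4:  IN={b:2; rest ⊤}  OUT={b:2, f:-2; rest ⊤}
  B5:  IN={b:2, f:-2; rest ⊤}  OUT={b:2, f:-2; rest ⊤}
  B6:  IN=(all ⊤)  OUT={a:2; rest ⊤}
  B7:  IN={a:2; rest ⊤}  OUT={a:0; rest ⊤}
  B8:  IN={a:0; rest ⊤}  OUT={a:0; rest ⊤}
  B9:  IN={a:0; rest ⊤}  OUT={e:2; rest ⊤}

Merge at B7: IN[B7] = OUT[B6] = {a: 2, b: ⊤, c: ⊤, d: ⊤, e: ⊤, f: ⊤}
Applying B7's transfer function to that IN value gives OUT[B7] (row B7 above).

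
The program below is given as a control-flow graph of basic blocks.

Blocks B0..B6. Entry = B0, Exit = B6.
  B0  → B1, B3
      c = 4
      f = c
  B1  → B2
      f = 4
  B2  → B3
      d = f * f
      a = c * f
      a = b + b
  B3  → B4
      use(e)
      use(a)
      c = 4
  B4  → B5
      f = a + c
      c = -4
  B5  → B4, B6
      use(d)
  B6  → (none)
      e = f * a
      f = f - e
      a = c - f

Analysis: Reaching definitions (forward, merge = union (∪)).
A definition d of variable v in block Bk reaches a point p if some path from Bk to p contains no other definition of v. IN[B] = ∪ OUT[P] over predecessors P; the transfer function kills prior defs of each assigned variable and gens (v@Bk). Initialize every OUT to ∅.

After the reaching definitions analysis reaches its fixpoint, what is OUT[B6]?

Fixpoint table:
  B0:   IN={}   OUT={c@B0, f@B0}
  B1:   IN={c@B0, f@B0}   OUT={c@B0, f@B1}
  B2:   IN={c@B0, f@B1}   OUT={a@B2, c@B0, d@B2, f@B1}
  B3:   IN={a@B2, c@B0, d@B2, f@B0, f@B1}   OUT={a@B2, c@B3, d@B2, f@B0, f@B1}
  B4:   IN={a@B2, c@B3, c@B4, d@B2, f@B0, f@B1, f@B4}   OUT={a@B2, c@B4, d@B2, f@B4}
  B5:   IN={a@B2, c@B4, d@B2, f@B4}   OUT={a@B2, c@B4, d@B2, f@B4}
  B6:   IN={a@B2, c@B4, d@B2, f@B4}   OUT={a@B6, c@B4, d@B2, e@B6, f@B6}

Merge at B6: IN[B6] = OUT[B5] = {a@B2, c@B4, d@B2, f@B4}
Applying B6's transfer function to that IN value gives OUT[B6] (row B6 above).

Answer: {a@B6, c@B4, d@B2, e@B6, f@B6}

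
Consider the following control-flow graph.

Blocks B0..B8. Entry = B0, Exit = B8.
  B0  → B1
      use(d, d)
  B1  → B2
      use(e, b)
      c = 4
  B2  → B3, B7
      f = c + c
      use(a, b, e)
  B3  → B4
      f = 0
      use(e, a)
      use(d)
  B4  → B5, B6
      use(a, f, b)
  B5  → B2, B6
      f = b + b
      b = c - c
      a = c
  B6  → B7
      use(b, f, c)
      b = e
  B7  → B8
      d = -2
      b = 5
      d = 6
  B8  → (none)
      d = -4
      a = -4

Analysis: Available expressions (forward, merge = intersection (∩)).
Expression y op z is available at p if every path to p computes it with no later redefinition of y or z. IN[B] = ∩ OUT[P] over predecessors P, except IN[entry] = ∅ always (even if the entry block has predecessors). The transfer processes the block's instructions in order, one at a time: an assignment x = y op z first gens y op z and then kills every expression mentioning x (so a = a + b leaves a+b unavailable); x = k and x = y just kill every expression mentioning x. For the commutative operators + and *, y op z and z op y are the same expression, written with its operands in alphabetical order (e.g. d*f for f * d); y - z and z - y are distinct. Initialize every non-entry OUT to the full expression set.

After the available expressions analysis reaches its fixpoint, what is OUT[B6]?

Answer: {c+c}

Working:
Converged values:
  B0:   IN={}   OUT={}
  B1:   IN={}   OUT={}
  B2:   IN={}   OUT={c+c}
  B3:   IN={c+c}   OUT={c+c}
  B4:   IN={c+c}   OUT={c+c}
  B5:   IN={c+c}   OUT={c+c, c-c}
  B6:   IN={c+c}   OUT={c+c}
  B7:   IN={c+c}   OUT={c+c}
  B8:   IN={c+c}   OUT={c+c}

Merge at B6: IN[B6] = OUT[B4] ∩ OUT[B5] = {c+c}
Applying B6's transfer function to that IN value gives OUT[B6] (row B6 above).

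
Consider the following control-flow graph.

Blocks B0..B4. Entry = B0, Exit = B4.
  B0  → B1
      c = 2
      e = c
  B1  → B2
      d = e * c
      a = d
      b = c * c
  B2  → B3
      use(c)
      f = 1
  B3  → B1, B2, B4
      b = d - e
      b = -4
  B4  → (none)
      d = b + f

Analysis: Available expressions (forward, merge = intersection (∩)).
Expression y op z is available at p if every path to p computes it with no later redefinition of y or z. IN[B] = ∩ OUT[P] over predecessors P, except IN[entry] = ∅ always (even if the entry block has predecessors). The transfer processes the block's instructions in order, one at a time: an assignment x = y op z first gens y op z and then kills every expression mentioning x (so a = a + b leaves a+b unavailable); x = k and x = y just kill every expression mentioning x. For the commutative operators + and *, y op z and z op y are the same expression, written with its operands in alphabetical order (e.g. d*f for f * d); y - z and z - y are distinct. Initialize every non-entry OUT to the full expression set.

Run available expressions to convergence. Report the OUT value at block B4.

Answer: {b+f, c*c, c*e}

Derivation:
Converged values:
  B0: | IN={} | OUT={}
  B1: | IN={} | OUT={c*c, c*e}
  B2: | IN={c*c, c*e} | OUT={c*c, c*e}
  B3: | IN={c*c, c*e} | OUT={c*c, c*e, d-e}
  B4: | IN={c*c, c*e, d-e} | OUT={b+f, c*c, c*e}

Merge at B4: IN[B4] = OUT[B3] = {c*c, c*e, d-e}
Applying B4's transfer function to that IN value gives OUT[B4] (row B4 above).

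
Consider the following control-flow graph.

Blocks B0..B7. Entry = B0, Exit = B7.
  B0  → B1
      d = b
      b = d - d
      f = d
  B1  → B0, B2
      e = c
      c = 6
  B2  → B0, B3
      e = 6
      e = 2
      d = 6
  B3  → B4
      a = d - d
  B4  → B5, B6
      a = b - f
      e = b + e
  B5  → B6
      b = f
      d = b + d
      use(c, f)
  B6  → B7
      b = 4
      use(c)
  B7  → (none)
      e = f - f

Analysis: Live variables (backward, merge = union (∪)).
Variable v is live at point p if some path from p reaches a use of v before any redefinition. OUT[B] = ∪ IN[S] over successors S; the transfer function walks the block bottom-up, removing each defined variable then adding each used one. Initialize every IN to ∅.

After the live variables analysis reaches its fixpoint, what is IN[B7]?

Per-block solution:
  B0: | IN={b, c} | OUT={b, c, f}
  B1: | IN={b, c, f} | OUT={b, c, f}
  B2: | IN={b, c, f} | OUT={b, c, d, e, f}
  B3: | IN={b, c, d, e, f} | OUT={b, c, d, e, f}
  B4: | IN={b, c, d, e, f} | OUT={c, d, f}
  B5: | IN={c, d, f} | OUT={c, f}
  B6: | IN={c, f} | OUT={f}
  B7: | IN={f} | OUT={}

B7 is the boundary node: OUT[B7] = {}
Applying B7's transfer function to that OUT value gives IN[B7] (row B7 above).

Answer: {f}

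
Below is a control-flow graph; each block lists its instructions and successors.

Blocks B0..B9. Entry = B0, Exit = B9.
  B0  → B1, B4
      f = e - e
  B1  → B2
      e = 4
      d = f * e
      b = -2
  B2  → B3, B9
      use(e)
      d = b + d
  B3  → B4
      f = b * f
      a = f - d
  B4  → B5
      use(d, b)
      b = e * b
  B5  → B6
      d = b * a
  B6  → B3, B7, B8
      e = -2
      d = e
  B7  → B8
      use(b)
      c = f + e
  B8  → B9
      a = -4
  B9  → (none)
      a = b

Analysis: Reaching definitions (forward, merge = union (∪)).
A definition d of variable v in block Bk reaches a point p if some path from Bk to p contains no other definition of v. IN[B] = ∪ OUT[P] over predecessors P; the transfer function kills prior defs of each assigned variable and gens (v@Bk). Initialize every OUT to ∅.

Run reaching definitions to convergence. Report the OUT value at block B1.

Per-block solution:
  B0: | IN={} | OUT={f@B0}
  B1: | IN={f@B0} | OUT={b@B1, d@B1, e@B1, f@B0}
  B2: | IN={b@B1, d@B1, e@B1, f@B0} | OUT={b@B1, d@B2, e@B1, f@B0}
  B3: | IN={a@B3, b@B1, b@B4, d@B2, d@B6, e@B1, e@B6, f@B0, f@B3} | OUT={a@B3, b@B1, b@B4, d@B2, d@B6, e@B1, e@B6, f@B3}
  B4: | IN={a@B3, b@B1, b@B4, d@B2, d@B6, e@B1, e@B6, f@B0, f@B3} | OUT={a@B3, b@B4, d@B2, d@B6, e@B1, e@B6, f@B0, f@B3}
  B5: | IN={a@B3, b@B4, d@B2, d@B6, e@B1, e@B6, f@B0, f@B3} | OUT={a@B3, b@B4, d@B5, e@B1, e@B6, f@B0, f@B3}
  B6: | IN={a@B3, b@B4, d@B5, e@B1, e@B6, f@B0, f@B3} | OUT={a@B3, b@B4, d@B6, e@B6, f@B0, f@B3}
  B7: | IN={a@B3, b@B4, d@B6, e@B6, f@B0, f@B3} | OUT={a@B3, b@B4, c@B7, d@B6, e@B6, f@B0, f@B3}
  B8: | IN={a@B3, b@B4, c@B7, d@B6, e@B6, f@B0, f@B3} | OUT={a@B8, b@B4, c@B7, d@B6, e@B6, f@B0, f@B3}
  B9: | IN={a@B8, b@B1, b@B4, c@B7, d@B2, d@B6, e@B1, e@B6, f@B0, f@B3} | OUT={a@B9, b@B1, b@B4, c@B7, d@B2, d@B6, e@B1, e@B6, f@B0, f@B3}

Merge at B1: IN[B1] = OUT[B0] = {f@B0}
Applying B1's transfer function to that IN value gives OUT[B1] (row B1 above).

Answer: {b@B1, d@B1, e@B1, f@B0}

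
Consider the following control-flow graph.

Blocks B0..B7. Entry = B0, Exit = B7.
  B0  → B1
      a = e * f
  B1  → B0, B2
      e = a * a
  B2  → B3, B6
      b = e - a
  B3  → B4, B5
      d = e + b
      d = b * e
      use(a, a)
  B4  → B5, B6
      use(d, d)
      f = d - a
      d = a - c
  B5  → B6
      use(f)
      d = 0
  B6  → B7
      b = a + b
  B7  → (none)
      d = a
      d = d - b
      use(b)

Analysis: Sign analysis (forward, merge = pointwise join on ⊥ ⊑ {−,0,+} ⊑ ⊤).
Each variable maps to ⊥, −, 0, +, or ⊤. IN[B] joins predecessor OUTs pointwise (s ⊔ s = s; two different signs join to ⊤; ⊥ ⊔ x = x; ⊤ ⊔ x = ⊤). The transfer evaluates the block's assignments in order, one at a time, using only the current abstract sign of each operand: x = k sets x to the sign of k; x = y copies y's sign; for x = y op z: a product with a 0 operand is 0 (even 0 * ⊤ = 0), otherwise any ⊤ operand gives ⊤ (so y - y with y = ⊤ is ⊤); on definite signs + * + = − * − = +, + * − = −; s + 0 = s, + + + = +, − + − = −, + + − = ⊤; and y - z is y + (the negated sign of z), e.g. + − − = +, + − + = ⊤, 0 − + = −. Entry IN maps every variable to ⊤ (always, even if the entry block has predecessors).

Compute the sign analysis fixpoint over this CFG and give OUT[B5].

Per-block solution:
  B0:   IN=(all ⊤)   OUT=(all ⊤)
  B1:   IN=(all ⊤)   OUT=(all ⊤)
  B2:   IN=(all ⊤)   OUT=(all ⊤)
  B3:   IN=(all ⊤)   OUT=(all ⊤)
  B4:   IN=(all ⊤)   OUT=(all ⊤)
  B5:   IN=(all ⊤)   OUT={d:0; rest ⊤}
  B6:   IN=(all ⊤)   OUT=(all ⊤)
  B7:   IN=(all ⊤)   OUT=(all ⊤)

Merge at B5: IN[B5] = OUT[B3] ⊔ OUT[B4] = {a: ⊤, b: ⊤, c: ⊤, d: ⊤, e: ⊤, f: ⊤}
Applying B5's transfer function to that IN value gives OUT[B5] (row B5 above).

Answer: {a: ⊤, b: ⊤, c: ⊤, d: 0, e: ⊤, f: ⊤}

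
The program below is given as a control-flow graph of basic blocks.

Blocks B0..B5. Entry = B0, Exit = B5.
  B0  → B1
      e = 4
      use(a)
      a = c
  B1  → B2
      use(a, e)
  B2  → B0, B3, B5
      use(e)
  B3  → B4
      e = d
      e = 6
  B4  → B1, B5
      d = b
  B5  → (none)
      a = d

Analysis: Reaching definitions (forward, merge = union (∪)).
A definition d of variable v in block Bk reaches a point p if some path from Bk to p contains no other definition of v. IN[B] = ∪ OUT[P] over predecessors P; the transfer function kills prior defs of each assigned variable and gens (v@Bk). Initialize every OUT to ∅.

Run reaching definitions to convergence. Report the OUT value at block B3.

Answer: {a@B0, d@B4, e@B3}

Derivation:
Per-block solution:
  B0:   IN={a@B0, d@B4, e@B0, e@B3}   OUT={a@B0, d@B4, e@B0}
  B1:   IN={a@B0, d@B4, e@B0, e@B3}   OUT={a@B0, d@B4, e@B0, e@B3}
  B2:   IN={a@B0, d@B4, e@B0, e@B3}   OUT={a@B0, d@B4, e@B0, e@B3}
  B3:   IN={a@B0, d@B4, e@B0, e@B3}   OUT={a@B0, d@B4, e@B3}
  B4:   IN={a@B0, d@B4, e@B3}   OUT={a@B0, d@B4, e@B3}
  B5:   IN={a@B0, d@B4, e@B0, e@B3}   OUT={a@B5, d@B4, e@B0, e@B3}

Merge at B3: IN[B3] = OUT[B2] = {a@B0, d@B4, e@B0, e@B3}
Applying B3's transfer function to that IN value gives OUT[B3] (row B3 above).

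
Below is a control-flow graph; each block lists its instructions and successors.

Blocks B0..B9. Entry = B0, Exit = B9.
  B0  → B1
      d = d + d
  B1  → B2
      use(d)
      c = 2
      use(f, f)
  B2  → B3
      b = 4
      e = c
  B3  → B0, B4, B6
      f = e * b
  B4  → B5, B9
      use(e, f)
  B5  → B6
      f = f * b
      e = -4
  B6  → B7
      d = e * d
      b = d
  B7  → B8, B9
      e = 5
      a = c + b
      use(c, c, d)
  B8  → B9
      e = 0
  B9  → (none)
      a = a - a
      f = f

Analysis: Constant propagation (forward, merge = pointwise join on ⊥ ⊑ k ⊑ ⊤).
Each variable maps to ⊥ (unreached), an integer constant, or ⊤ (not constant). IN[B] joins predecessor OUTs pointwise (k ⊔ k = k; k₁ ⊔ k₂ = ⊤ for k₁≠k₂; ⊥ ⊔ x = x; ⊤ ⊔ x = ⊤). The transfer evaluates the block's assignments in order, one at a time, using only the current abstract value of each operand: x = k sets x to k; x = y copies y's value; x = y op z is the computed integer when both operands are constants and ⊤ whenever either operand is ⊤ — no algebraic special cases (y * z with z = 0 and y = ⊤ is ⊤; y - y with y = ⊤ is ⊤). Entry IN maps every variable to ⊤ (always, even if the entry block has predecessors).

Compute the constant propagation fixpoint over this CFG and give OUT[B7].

Answer: {a: ⊤, b: ⊤, c: 2, d: ⊤, e: 5, f: ⊤}

Working:
Converged values:
  B0: | IN=(all ⊤) | OUT=(all ⊤)
  B1: | IN=(all ⊤) | OUT={c:2; rest ⊤}
  B2: | IN={c:2; rest ⊤} | OUT={b:4, c:2, e:2; rest ⊤}
  B3: | IN={b:4, c:2, e:2; rest ⊤} | OUT={b:4, c:2, e:2, f:8; rest ⊤}
  B4: | IN={b:4, c:2, e:2, f:8; rest ⊤} | OUT={b:4, c:2, e:2, f:8; rest ⊤}
  B5: | IN={b:4, c:2, e:2, f:8; rest ⊤} | OUT={b:4, c:2, e:-4, f:32; rest ⊤}
  B6: | IN={b:4, c:2; rest ⊤} | OUT={c:2; rest ⊤}
  B7: | IN={c:2; rest ⊤} | OUT={c:2, e:5; rest ⊤}
  B8: | IN={c:2, e:5; rest ⊤} | OUT={c:2, e:0; rest ⊤}
  B9: | IN={c:2; rest ⊤} | OUT={c:2; rest ⊤}

Merge at B7: IN[B7] = OUT[B6] = {a: ⊤, b: ⊤, c: 2, d: ⊤, e: ⊤, f: ⊤}
Applying B7's transfer function to that IN value gives OUT[B7] (row B7 above).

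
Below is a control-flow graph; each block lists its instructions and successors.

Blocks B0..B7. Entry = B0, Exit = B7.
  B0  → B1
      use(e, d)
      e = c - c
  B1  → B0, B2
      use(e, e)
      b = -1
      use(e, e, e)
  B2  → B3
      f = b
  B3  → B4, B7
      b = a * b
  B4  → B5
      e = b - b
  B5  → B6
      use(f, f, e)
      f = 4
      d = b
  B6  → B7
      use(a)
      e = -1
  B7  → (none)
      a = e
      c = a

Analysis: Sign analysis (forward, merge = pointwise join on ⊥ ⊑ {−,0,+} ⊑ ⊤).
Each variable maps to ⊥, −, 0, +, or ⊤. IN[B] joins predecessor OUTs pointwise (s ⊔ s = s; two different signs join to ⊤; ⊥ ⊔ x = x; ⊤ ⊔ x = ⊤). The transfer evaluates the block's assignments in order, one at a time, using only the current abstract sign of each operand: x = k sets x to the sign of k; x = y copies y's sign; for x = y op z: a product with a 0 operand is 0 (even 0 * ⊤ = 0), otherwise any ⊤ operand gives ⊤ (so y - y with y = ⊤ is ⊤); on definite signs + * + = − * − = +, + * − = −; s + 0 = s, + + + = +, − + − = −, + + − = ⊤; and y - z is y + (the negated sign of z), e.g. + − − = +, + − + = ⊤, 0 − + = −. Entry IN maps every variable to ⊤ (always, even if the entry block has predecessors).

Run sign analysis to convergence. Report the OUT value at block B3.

Answer: {a: ⊤, b: ⊤, c: ⊤, d: ⊤, e: ⊤, f: -}

Trace:
Per-block solution:
  B0: | IN=(all ⊤) | OUT=(all ⊤)
  B1: | IN=(all ⊤) | OUT={b:-; rest ⊤}
  B2: | IN={b:-; rest ⊤} | OUT={b:-, f:-; rest ⊤}
  B3: | IN={b:-, f:-; rest ⊤} | OUT={f:-; rest ⊤}
  B4: | IN={f:-; rest ⊤} | OUT={f:-; rest ⊤}
  B5: | IN={f:-; rest ⊤} | OUT={f:+; rest ⊤}
  B6: | IN={f:+; rest ⊤} | OUT={e:-, f:+; rest ⊤}
  B7: | IN=(all ⊤) | OUT=(all ⊤)

Merge at B3: IN[B3] = OUT[B2] = {a: ⊤, b: -, c: ⊤, d: ⊤, e: ⊤, f: -}
Applying B3's transfer function to that IN value gives OUT[B3] (row B3 above).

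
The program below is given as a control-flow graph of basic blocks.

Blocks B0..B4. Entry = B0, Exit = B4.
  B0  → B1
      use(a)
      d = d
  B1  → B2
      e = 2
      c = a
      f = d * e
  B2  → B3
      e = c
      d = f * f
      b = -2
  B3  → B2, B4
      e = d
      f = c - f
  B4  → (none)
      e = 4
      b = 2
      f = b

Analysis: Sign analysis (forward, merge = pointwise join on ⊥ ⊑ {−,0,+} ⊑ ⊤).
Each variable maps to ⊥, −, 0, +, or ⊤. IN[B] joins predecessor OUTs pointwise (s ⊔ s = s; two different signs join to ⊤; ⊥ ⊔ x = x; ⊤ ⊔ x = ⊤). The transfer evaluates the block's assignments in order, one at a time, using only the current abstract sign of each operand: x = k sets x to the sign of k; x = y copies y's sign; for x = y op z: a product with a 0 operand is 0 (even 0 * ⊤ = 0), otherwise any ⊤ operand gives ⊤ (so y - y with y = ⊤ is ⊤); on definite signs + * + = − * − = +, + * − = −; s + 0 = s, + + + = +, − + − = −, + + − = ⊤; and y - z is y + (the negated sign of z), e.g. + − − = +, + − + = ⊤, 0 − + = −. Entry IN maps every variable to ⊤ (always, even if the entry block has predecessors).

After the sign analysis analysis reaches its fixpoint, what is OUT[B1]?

Answer: {a: ⊤, b: ⊤, c: ⊤, d: ⊤, e: +, f: ⊤}

Trace:
Per-block solution:
  B0:   IN=(all ⊤)   OUT=(all ⊤)
  B1:   IN=(all ⊤)   OUT={e:+; rest ⊤}
  B2:   IN=(all ⊤)   OUT={b:-; rest ⊤}
  B3:   IN={b:-; rest ⊤}   OUT={b:-; rest ⊤}
  B4:   IN={b:-; rest ⊤}   OUT={b:+, e:+, f:+; rest ⊤}

Merge at B1: IN[B1] = OUT[B0] = {a: ⊤, b: ⊤, c: ⊤, d: ⊤, e: ⊤, f: ⊤}
Applying B1's transfer function to that IN value gives OUT[B1] (row B1 above).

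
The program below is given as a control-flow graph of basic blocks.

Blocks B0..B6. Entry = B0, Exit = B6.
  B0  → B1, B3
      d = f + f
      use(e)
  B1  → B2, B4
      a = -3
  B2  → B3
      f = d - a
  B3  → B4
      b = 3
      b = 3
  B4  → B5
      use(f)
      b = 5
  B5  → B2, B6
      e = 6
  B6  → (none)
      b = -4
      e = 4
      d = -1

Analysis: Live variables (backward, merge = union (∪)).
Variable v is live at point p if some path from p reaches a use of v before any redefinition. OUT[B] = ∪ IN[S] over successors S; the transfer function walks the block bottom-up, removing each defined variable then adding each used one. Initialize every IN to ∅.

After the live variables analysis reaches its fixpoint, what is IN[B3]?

Per-block solution:
  B0:  IN={a, e, f}  OUT={a, d, f}
  B1:  IN={d, f}  OUT={a, d, f}
  B2:  IN={a, d}  OUT={a, d, f}
  B3:  IN={a, d, f}  OUT={a, d, f}
  B4:  IN={a, d, f}  OUT={a, d}
  B5:  IN={a, d}  OUT={a, d}
  B6:  IN={}  OUT={}

Merge at B3: OUT[B3] = IN[B4] = {a, d, f}
Applying B3's transfer function to that OUT value gives IN[B3] (row B3 above).

Answer: {a, d, f}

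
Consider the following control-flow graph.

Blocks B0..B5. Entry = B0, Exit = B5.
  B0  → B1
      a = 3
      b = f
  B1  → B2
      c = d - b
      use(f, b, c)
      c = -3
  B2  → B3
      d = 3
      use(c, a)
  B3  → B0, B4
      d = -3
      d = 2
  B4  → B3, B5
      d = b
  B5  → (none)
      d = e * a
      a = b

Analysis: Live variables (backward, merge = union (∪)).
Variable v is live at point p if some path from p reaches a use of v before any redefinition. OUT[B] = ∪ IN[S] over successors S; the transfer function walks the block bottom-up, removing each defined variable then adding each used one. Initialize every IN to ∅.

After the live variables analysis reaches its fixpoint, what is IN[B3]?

Answer: {a, b, e, f}

Trace:
Per-block solution:
  B0: | IN={d, e, f} | OUT={a, b, d, e, f}
  B1: | IN={a, b, d, e, f} | OUT={a, b, c, e, f}
  B2: | IN={a, b, c, e, f} | OUT={a, b, e, f}
  B3: | IN={a, b, e, f} | OUT={a, b, d, e, f}
  B4: | IN={a, b, e, f} | OUT={a, b, e, f}
  B5: | IN={a, b, e} | OUT={}

Merge at B3: OUT[B3] = IN[B0] ⊔ IN[B4] = {a, b, d, e, f}
Applying B3's transfer function to that OUT value gives IN[B3] (row B3 above).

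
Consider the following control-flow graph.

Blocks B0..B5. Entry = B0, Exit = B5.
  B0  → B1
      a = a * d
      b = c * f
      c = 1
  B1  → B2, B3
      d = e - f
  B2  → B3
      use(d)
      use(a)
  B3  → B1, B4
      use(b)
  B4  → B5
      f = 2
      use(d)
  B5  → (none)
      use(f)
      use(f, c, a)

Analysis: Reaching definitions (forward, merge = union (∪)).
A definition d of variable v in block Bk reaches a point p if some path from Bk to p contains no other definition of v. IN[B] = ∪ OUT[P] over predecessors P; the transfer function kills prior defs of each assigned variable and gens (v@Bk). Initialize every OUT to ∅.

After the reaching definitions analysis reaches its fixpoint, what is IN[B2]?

Per-block solution:
  B0: | IN={} | OUT={a@B0, b@B0, c@B0}
  B1: | IN={a@B0, b@B0, c@B0, d@B1} | OUT={a@B0, b@B0, c@B0, d@B1}
  B2: | IN={a@B0, b@B0, c@B0, d@B1} | OUT={a@B0, b@B0, c@B0, d@B1}
  B3: | IN={a@B0, b@B0, c@B0, d@B1} | OUT={a@B0, b@B0, c@B0, d@B1}
  B4: | IN={a@B0, b@B0, c@B0, d@B1} | OUT={a@B0, b@B0, c@B0, d@B1, f@B4}
  B5: | IN={a@B0, b@B0, c@B0, d@B1, f@B4} | OUT={a@B0, b@B0, c@B0, d@B1, f@B4}

Merge at B2: IN[B2] = OUT[B1] = {a@B0, b@B0, c@B0, d@B1}

Answer: {a@B0, b@B0, c@B0, d@B1}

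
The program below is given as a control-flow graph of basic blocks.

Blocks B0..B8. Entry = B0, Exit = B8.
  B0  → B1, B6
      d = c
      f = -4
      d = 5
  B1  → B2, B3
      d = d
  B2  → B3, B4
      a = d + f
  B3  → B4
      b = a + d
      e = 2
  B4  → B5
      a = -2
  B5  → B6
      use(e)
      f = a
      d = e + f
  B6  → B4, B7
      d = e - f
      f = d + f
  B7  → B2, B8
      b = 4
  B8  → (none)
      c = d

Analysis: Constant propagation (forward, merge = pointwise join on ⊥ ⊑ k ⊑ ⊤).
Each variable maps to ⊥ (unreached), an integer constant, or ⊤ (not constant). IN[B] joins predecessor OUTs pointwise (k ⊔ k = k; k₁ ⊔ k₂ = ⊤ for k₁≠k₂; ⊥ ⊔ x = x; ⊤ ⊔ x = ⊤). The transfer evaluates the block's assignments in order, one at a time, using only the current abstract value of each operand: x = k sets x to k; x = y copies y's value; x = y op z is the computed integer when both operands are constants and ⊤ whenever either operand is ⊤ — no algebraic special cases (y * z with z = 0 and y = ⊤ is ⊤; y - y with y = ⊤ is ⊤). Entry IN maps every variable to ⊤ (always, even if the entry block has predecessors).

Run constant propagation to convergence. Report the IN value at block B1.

Converged values:
  B0:   IN=(all ⊤)   OUT={d:5, f:-4; rest ⊤}
  B1:   IN={d:5, f:-4; rest ⊤}   OUT={d:5, f:-4; rest ⊤}
  B2:   IN=(all ⊤)   OUT=(all ⊤)
  B3:   IN=(all ⊤)   OUT={e:2; rest ⊤}
  B4:   IN=(all ⊤)   OUT={a:-2; rest ⊤}
  B5:   IN={a:-2; rest ⊤}   OUT={a:-2, f:-2; rest ⊤}
  B6:   IN=(all ⊤)   OUT=(all ⊤)
  B7:   IN=(all ⊤)   OUT={b:4; rest ⊤}
  B8:   IN={b:4; rest ⊤}   OUT={b:4; rest ⊤}

Merge at B1: IN[B1] = OUT[B0] = {a: ⊤, b: ⊤, c: ⊤, d: 5, e: ⊤, f: -4}

Answer: {a: ⊤, b: ⊤, c: ⊤, d: 5, e: ⊤, f: -4}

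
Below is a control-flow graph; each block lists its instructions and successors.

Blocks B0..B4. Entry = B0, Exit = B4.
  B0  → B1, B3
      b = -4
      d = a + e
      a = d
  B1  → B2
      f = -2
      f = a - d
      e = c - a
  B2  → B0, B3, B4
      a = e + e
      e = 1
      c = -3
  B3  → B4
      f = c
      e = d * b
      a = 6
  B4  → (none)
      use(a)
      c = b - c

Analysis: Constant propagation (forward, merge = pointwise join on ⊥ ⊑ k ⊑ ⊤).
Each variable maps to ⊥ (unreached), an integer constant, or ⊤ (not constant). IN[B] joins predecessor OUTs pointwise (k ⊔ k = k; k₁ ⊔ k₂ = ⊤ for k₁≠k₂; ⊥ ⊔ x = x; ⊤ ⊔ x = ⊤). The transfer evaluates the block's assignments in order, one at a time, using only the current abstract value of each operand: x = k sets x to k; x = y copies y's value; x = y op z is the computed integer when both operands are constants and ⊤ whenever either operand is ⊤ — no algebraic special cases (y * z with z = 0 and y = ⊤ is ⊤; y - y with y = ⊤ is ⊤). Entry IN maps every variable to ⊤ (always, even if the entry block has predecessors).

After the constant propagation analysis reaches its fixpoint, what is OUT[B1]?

Answer: {a: ⊤, b: -4, c: ⊤, d: ⊤, e: ⊤, f: ⊤}

Derivation:
Fixpoint table:
  B0: | IN=(all ⊤) | OUT={b:-4; rest ⊤}
  B1: | IN={b:-4; rest ⊤} | OUT={b:-4; rest ⊤}
  B2: | IN={b:-4; rest ⊤} | OUT={b:-4, c:-3, e:1; rest ⊤}
  B3: | IN={b:-4; rest ⊤} | OUT={a:6, b:-4; rest ⊤}
  B4: | IN={b:-4; rest ⊤} | OUT={b:-4; rest ⊤}

Merge at B1: IN[B1] = OUT[B0] = {a: ⊤, b: -4, c: ⊤, d: ⊤, e: ⊤, f: ⊤}
Applying B1's transfer function to that IN value gives OUT[B1] (row B1 above).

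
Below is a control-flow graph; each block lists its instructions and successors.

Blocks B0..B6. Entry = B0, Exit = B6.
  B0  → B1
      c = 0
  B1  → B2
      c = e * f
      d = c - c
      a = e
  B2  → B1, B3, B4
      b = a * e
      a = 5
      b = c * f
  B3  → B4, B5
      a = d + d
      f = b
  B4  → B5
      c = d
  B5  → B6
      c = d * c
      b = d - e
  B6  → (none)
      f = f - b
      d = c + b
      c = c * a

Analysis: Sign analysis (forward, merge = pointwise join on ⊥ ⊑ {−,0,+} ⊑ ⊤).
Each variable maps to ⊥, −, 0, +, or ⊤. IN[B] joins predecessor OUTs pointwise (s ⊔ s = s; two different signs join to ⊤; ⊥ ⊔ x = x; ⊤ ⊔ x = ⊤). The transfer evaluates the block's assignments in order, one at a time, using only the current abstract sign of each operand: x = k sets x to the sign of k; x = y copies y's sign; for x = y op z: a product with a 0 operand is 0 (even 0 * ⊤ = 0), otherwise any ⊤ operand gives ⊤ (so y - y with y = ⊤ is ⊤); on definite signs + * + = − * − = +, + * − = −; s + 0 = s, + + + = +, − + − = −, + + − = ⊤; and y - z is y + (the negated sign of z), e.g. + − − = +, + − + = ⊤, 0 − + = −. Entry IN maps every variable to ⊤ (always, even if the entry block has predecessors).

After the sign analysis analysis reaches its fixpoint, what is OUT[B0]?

Answer: {a: ⊤, b: ⊤, c: 0, d: ⊤, e: ⊤, f: ⊤}

Trace:
Fixpoint table:
  B0: | IN=(all ⊤) | OUT={c:0; rest ⊤}
  B1: | IN=(all ⊤) | OUT=(all ⊤)
  B2: | IN=(all ⊤) | OUT={a:+; rest ⊤}
  B3: | IN={a:+; rest ⊤} | OUT=(all ⊤)
  B4: | IN=(all ⊤) | OUT=(all ⊤)
  B5: | IN=(all ⊤) | OUT=(all ⊤)
  B6: | IN=(all ⊤) | OUT=(all ⊤)

B0 is the boundary node: IN[B0] = {a: ⊤, b: ⊤, c: ⊤, d: ⊤, e: ⊤, f: ⊤}
Applying B0's transfer function to that IN value gives OUT[B0] (row B0 above).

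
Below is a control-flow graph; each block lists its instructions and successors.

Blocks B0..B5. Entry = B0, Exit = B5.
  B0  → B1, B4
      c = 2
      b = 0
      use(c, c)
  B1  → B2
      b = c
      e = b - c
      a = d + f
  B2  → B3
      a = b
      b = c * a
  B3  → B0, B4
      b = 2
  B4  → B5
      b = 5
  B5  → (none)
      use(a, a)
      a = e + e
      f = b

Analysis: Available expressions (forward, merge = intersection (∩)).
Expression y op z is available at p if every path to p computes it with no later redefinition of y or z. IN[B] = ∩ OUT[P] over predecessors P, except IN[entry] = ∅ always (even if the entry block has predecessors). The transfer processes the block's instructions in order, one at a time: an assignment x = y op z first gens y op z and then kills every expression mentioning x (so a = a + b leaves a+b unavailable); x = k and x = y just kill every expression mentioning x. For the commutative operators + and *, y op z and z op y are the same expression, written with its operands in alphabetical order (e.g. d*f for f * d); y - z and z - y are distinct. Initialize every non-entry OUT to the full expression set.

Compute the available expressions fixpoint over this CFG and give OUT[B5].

Answer: {e+e}

Derivation:
Converged values:
  B0:   IN={}   OUT={}
  B1:   IN={}   OUT={b-c, d+f}
  B2:   IN={b-c, d+f}   OUT={a*c, d+f}
  B3:   IN={a*c, d+f}   OUT={a*c, d+f}
  B4:   IN={}   OUT={}
  B5:   IN={}   OUT={e+e}

Merge at B5: IN[B5] = OUT[B4] = {}
Applying B5's transfer function to that IN value gives OUT[B5] (row B5 above).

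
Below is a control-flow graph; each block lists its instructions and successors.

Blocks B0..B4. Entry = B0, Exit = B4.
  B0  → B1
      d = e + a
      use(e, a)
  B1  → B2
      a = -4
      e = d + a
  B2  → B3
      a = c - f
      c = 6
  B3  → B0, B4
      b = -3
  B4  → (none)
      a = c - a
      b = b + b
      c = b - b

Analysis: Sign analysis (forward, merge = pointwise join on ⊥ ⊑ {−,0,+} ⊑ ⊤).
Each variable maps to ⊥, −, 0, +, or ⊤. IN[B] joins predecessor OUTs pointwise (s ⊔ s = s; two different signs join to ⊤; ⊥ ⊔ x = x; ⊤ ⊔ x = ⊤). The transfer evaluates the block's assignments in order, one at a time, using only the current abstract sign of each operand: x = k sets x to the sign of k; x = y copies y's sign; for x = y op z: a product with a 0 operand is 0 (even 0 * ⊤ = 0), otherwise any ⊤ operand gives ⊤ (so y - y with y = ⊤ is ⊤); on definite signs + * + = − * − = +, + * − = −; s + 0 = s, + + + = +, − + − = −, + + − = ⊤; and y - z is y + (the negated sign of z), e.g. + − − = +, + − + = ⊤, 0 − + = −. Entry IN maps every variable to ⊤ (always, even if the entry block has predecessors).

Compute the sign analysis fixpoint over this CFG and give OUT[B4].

Answer: {a: ⊤, b: -, c: ⊤, d: ⊤, e: ⊤, f: ⊤}

Derivation:
Fixpoint table:
  B0: | IN=(all ⊤) | OUT=(all ⊤)
  B1: | IN=(all ⊤) | OUT={a:-; rest ⊤}
  B2: | IN={a:-; rest ⊤} | OUT={c:+; rest ⊤}
  B3: | IN={c:+; rest ⊤} | OUT={b:-, c:+; rest ⊤}
  B4: | IN={b:-, c:+; rest ⊤} | OUT={b:-; rest ⊤}

Merge at B4: IN[B4] = OUT[B3] = {a: ⊤, b: -, c: +, d: ⊤, e: ⊤, f: ⊤}
Applying B4's transfer function to that IN value gives OUT[B4] (row B4 above).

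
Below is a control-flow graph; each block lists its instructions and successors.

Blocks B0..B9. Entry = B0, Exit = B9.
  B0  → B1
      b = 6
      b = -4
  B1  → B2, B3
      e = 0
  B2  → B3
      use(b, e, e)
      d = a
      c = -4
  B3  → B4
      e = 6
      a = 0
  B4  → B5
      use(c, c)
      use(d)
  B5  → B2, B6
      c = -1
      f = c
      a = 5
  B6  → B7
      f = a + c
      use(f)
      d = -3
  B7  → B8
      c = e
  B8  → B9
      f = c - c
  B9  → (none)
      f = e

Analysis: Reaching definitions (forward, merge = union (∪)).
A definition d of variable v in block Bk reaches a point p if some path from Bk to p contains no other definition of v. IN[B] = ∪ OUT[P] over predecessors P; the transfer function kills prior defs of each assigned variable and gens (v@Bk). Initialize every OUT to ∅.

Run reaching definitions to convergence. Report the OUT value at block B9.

Per-block solution:
  B0: | IN={} | OUT={b@B0}
  B1: | IN={b@B0} | OUT={b@B0, e@B1}
  B2: | IN={a@B5, b@B0, c@B5, d@B2, e@B1, e@B3, f@B5} | OUT={a@B5, b@B0, c@B2, d@B2, e@B1, e@B3, f@B5}
  B3: | IN={a@B5, b@B0, c@B2, d@B2, e@B1, e@B3, f@B5} | OUT={a@B3, b@B0, c@B2, d@B2, e@B3, f@B5}
  B4: | IN={a@B3, b@B0, c@B2, d@B2, e@B3, f@B5} | OUT={a@B3, b@B0, c@B2, d@B2, e@B3, f@B5}
  B5: | IN={a@B3, b@B0, c@B2, d@B2, e@B3, f@B5} | OUT={a@B5, b@B0, c@B5, d@B2, e@B3, f@B5}
  B6: | IN={a@B5, b@B0, c@B5, d@B2, e@B3, f@B5} | OUT={a@B5, b@B0, c@B5, d@B6, e@B3, f@B6}
  B7: | IN={a@B5, b@B0, c@B5, d@B6, e@B3, f@B6} | OUT={a@B5, b@B0, c@B7, d@B6, e@B3, f@B6}
  B8: | IN={a@B5, b@B0, c@B7, d@B6, e@B3, f@B6} | OUT={a@B5, b@B0, c@B7, d@B6, e@B3, f@B8}
  B9: | IN={a@B5, b@B0, c@B7, d@B6, e@B3, f@B8} | OUT={a@B5, b@B0, c@B7, d@B6, e@B3, f@B9}

Merge at B9: IN[B9] = OUT[B8] = {a@B5, b@B0, c@B7, d@B6, e@B3, f@B8}
Applying B9's transfer function to that IN value gives OUT[B9] (row B9 above).

Answer: {a@B5, b@B0, c@B7, d@B6, e@B3, f@B9}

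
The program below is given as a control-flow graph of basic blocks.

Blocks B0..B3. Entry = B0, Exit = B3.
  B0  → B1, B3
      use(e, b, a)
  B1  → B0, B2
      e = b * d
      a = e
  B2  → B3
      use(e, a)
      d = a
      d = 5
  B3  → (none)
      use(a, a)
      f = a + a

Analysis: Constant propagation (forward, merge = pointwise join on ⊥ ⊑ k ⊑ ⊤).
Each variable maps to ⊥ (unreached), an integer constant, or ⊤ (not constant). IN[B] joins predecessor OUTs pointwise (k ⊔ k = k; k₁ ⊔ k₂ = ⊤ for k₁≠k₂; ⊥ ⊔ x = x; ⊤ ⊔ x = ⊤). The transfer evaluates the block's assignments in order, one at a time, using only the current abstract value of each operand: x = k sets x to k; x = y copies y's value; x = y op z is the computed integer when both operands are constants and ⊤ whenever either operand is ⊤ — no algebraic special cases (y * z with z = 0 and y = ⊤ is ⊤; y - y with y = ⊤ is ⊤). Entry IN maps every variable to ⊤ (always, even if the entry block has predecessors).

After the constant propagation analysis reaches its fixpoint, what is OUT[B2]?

Answer: {a: ⊤, b: ⊤, c: ⊤, d: 5, e: ⊤, f: ⊤}

Trace:
Fixpoint table:
  B0:  IN=(all ⊤)  OUT=(all ⊤)
  B1:  IN=(all ⊤)  OUT=(all ⊤)
  B2:  IN=(all ⊤)  OUT={d:5; rest ⊤}
  B3:  IN=(all ⊤)  OUT=(all ⊤)

Merge at B2: IN[B2] = OUT[B1] = {a: ⊤, b: ⊤, c: ⊤, d: ⊤, e: ⊤, f: ⊤}
Applying B2's transfer function to that IN value gives OUT[B2] (row B2 above).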